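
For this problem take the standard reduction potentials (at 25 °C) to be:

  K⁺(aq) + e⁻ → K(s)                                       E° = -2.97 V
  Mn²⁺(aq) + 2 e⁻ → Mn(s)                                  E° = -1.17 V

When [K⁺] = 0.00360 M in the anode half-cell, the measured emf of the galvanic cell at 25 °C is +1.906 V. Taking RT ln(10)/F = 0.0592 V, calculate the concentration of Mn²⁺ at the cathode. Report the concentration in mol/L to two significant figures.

Mn²⁺/Mn is the cathode, K⁺/K the anode: E°cell = +1.80 V, n = 2.
Overall reaction: Mn²⁺(aq) + 2 K(s) → Mn(s) + 2 K⁺(aq); Q = [K⁺]^2/[Mn²⁺]^1.
From E = E° − (0.0592/n) log Q: log Q = (E° − E)·n/0.0592 = (+1.80 − (+1.906))·2/0.0592 = -3.5811.
So 1·log[Mn²⁺] = 2·log(0.0036) − log Q = -4.8874 − (-3.5811) = -1.3063; [Mn²⁺] = 10^(-1.3063) ≈ 0.049 M.

0.049 M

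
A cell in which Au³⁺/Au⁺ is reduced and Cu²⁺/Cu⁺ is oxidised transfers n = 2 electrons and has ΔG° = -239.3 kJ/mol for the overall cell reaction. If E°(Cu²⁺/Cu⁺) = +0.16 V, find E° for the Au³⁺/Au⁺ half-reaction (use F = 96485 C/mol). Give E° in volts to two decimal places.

+1.40 V

E°cell = −ΔG°/(nF) = −(-239.3×10³)/((2)(96485)) = +1.240 V.
Since Au³⁺/Au⁺ is the cathode and Cu²⁺/Cu⁺ the anode, E°cell = E°(Au³⁺/Au⁺) − E°(Cu²⁺/Cu⁺).
So E°(Au³⁺/Au⁺) = E°cell + E°(Cu²⁺/Cu⁺) = +1.240 + (+0.16) = +1.40 V.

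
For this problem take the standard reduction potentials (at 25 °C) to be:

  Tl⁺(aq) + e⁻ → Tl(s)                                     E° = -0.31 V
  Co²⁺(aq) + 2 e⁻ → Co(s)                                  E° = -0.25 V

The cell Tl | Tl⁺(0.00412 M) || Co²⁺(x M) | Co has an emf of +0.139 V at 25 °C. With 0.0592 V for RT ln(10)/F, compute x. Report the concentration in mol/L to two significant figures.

Co²⁺/Co is the cathode, Tl⁺/Tl the anode: E°cell = +0.06 V, n = 2.
Overall reaction: Co²⁺(aq) + 2 Tl(s) → Co(s) + 2 Tl⁺(aq); Q = [Tl⁺]^2/[Co²⁺]^1.
From E = E° − (0.0592/n) log Q: log Q = (E° − E)·n/0.0592 = (+0.06 − (+0.139))·2/0.0592 = -2.6689.
So 1·log[Co²⁺] = 2·log(0.00412) − log Q = -4.7702 − (-2.6689) = -2.1013; [Co²⁺] = 10^(-2.1013) ≈ 0.0079 M.

0.0079 M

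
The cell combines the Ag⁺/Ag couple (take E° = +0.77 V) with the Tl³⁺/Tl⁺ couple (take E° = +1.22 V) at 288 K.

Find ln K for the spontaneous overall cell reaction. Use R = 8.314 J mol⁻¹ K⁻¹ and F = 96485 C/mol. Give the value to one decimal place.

36.3

Cathode: Tl³⁺/Tl⁺; anode: Ag⁺/Ag. E°cell = (+1.22) − (+0.77) = +0.45 V, with n = 2.
ΔG° = −nFE° = −RT ln K, so ln K = nFE°/(RT) = (2)(96485)(+0.45) / ((8.314)(288)) = 36.266.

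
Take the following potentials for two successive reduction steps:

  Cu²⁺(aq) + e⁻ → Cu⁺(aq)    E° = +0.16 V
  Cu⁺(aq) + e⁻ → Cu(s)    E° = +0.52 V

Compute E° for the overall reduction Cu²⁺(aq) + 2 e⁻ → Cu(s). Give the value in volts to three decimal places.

+0.340 V

Since ΔG° = −nFE° is additive over sequential reductions, n₃E°₃ = n₁E°₁ + n₂E°₂.
E°₃ = (1×+0.16 + 1×+0.52) / 2 = (+0.680) / 2 = +0.340 V.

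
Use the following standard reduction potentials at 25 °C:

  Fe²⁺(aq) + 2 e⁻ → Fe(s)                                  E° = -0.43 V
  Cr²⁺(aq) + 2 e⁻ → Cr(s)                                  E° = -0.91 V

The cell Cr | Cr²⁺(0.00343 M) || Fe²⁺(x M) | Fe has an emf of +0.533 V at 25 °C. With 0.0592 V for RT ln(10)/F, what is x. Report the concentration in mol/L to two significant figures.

Fe²⁺/Fe is the cathode, Cr²⁺/Cr the anode: E°cell = +0.48 V, n = 2.
Overall reaction: Fe²⁺(aq) + Cr(s) → Fe(s) + Cr²⁺(aq); Q = [Cr²⁺]^1/[Fe²⁺]^1.
From E = E° − (0.0592/n) log Q: log Q = (E° − E)·n/0.0592 = (+0.48 − (+0.533))·2/0.0592 = -1.7905.
So 1·log[Fe²⁺] = 1·log(0.00343) − log Q = -2.4647 − (-1.7905) = -0.6742; [Fe²⁺] = 10^(-0.6742) ≈ 0.21 M.

0.21 M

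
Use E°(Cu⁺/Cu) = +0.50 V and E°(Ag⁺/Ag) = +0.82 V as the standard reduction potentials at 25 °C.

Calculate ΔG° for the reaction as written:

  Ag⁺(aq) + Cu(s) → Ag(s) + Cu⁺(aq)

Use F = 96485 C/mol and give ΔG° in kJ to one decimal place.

-30.9 kJ

As written, Ag⁺/Ag is reduced (cathode) and Cu⁺/Cu is oxidised (anode), so E°cell = (+0.82) − (+0.50) = +0.32 V.
Balancing electrons gives n = 1.
ΔG° = −nFE° = −(1)(96485)(+0.32) = -30,875 J = -30.9 kJ.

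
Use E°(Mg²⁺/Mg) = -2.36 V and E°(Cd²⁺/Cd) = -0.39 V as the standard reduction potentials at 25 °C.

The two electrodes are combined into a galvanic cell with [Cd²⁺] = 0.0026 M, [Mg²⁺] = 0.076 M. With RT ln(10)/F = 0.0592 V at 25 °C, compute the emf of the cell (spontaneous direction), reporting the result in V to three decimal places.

Cd²⁺/Cd is the cathode (higher E°), Mg²⁺/Mg the anode: E°cell = -0.39 − (-2.36) = +1.97 V, n = 2.
Overall: Cd²⁺(aq) + Mg(s) → Cd(s) + Mg²⁺(aq)
Q = [Mg²⁺] / ([Cd²⁺]); log Q = 1.466.
E = E° − (0.0592/n) log Q = +1.97 − (0.0592/2)(1.466) = +1.927 V.

+1.927 V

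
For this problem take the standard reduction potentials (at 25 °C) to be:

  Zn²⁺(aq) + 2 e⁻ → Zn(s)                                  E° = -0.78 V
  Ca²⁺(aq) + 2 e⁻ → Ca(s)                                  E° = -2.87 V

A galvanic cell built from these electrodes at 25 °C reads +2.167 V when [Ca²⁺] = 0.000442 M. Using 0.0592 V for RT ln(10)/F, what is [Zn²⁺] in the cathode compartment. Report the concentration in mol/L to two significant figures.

0.18 M

Zn²⁺/Zn is the cathode, Ca²⁺/Ca the anode: E°cell = +2.09 V, n = 2.
Overall reaction: Zn²⁺(aq) + Ca(s) → Zn(s) + Ca²⁺(aq); Q = [Ca²⁺]^1/[Zn²⁺]^1.
From E = E° − (0.0592/n) log Q: log Q = (E° − E)·n/0.0592 = (+2.09 − (+2.167))·2/0.0592 = -2.6014.
So 1·log[Zn²⁺] = 1·log(0.000442) − log Q = -3.3546 − (-2.6014) = -0.7532; [Zn²⁺] = 10^(-0.7532) ≈ 0.18 M.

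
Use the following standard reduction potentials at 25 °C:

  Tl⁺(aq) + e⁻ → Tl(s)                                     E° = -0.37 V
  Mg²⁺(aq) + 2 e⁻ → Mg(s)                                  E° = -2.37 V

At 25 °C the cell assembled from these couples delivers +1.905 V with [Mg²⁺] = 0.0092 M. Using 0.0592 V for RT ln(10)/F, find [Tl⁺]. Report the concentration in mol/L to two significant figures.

0.0024 M

Tl⁺/Tl is the cathode, Mg²⁺/Mg the anode: E°cell = +2.00 V, n = 2.
Overall reaction: 2 Tl⁺(aq) + Mg(s) → 2 Tl(s) + Mg²⁺(aq); Q = [Mg²⁺]^1/[Tl⁺]^2.
From E = E° − (0.0592/n) log Q: log Q = (E° − E)·n/0.0592 = (+2.00 − (+1.905))·2/0.0592 = 3.2095.
So 2·log[Tl⁺] = 1·log(0.0092) − log Q = -2.0362 − (3.2095) = -5.2457; log[Tl⁺] = -5.2457 / 2 = -2.6229; [Tl⁺] = 10^(-2.6229) ≈ 0.0024 M.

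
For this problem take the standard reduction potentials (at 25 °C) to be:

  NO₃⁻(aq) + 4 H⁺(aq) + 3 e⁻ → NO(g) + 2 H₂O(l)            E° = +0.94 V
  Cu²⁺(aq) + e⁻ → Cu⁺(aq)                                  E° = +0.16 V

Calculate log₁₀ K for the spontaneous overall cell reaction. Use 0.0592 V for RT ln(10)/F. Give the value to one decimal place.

39.5

Cathode: NO₃⁻/NO; anode: Cu²⁺/Cu⁺. E°cell = +0.78 V, n = 3.
log K = nE°cell / 0.0592 = (3)(+0.78) / 0.0592 = 39.5.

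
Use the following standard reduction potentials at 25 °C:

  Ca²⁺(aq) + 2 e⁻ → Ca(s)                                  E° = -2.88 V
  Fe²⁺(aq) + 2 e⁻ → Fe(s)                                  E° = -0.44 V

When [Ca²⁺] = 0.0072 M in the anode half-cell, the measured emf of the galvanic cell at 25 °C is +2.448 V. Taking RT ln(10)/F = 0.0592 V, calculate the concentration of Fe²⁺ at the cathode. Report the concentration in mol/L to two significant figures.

0.013 M

Fe²⁺/Fe is the cathode, Ca²⁺/Ca the anode: E°cell = +2.44 V, n = 2.
Overall reaction: Fe²⁺(aq) + Ca(s) → Fe(s) + Ca²⁺(aq); Q = [Ca²⁺]^1/[Fe²⁺]^1.
From E = E° − (0.0592/n) log Q: log Q = (E° − E)·n/0.0592 = (+2.44 − (+2.448))·2/0.0592 = -0.2703.
So 1·log[Fe²⁺] = 1·log(0.0072) − log Q = -2.1427 − (-0.2703) = -1.8724; [Fe²⁺] = 10^(-1.8724) ≈ 0.013 M.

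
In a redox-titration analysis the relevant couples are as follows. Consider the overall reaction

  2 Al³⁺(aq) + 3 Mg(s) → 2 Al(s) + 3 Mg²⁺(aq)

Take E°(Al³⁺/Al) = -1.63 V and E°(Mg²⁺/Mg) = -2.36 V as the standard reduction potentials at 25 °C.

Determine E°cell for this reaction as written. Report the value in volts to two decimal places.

+0.73 V

The Al³⁺/Al couple has the higher reduction potential, so it is the cathode; Mg²⁺/Mg is oxidised at the anode.
E°cell = E°(cathode) − E°(anode) = (-1.63) − (-2.36) = +0.73 V.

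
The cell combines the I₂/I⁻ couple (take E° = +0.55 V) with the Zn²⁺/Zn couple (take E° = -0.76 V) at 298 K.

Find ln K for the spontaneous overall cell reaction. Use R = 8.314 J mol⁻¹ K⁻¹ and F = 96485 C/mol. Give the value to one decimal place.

102.0

Cathode: I₂/I⁻; anode: Zn²⁺/Zn. E°cell = (+0.55) − (-0.76) = +1.31 V, with n = 2.
ΔG° = −nFE° = −RT ln K, so ln K = nFE°/(RT) = (2)(96485)(+1.31) / ((8.314)(298)) = 102.032.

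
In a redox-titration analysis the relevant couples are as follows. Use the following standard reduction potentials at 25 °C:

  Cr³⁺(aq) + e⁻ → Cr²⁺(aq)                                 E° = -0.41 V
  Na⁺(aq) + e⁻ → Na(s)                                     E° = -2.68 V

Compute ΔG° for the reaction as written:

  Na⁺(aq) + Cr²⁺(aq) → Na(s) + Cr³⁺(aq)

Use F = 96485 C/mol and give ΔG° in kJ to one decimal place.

+219.0 kJ

As written, Na⁺/Na is reduced (cathode) and Cr³⁺/Cr²⁺ is oxidised (anode), so E°cell = (-2.68) − (-0.41) = -2.27 V.
Balancing electrons gives n = 1.
ΔG° = −nFE° = −(1)(96485)(-2.27) = 219,021 J = +219.0 kJ.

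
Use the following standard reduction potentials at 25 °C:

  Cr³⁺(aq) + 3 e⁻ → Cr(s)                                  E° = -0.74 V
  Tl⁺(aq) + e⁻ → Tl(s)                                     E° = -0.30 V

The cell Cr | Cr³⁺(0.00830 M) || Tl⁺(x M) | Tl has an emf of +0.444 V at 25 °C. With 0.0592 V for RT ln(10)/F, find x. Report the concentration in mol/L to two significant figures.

0.24 M

Tl⁺/Tl is the cathode, Cr³⁺/Cr the anode: E°cell = +0.44 V, n = 3.
Overall reaction: 3 Tl⁺(aq) + Cr(s) → 3 Tl(s) + Cr³⁺(aq); Q = [Cr³⁺]^1/[Tl⁺]^3.
From E = E° − (0.0592/n) log Q: log Q = (E° − E)·n/0.0592 = (+0.44 − (+0.444))·3/0.0592 = -0.2027.
So 3·log[Tl⁺] = 1·log(0.0083) − log Q = -2.0809 − (-0.2027) = -1.8782; log[Tl⁺] = -1.8782 / 3 = -0.6261; [Tl⁺] = 10^(-0.6261) ≈ 0.24 M.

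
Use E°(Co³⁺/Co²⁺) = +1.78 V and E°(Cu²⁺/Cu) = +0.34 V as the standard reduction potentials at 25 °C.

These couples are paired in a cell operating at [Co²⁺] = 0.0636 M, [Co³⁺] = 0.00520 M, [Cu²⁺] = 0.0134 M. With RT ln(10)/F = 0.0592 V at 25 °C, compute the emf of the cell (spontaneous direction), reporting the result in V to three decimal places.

Co³⁺/Co²⁺ is the cathode (higher E°), Cu²⁺/Cu the anode: E°cell = +1.78 − (+0.34) = +1.44 V, n = 2.
Overall: 2 Co³⁺(aq) + Cu(s) → 2 Co²⁺(aq) + Cu²⁺(aq)
Q = [Co²⁺]^2·[Cu²⁺] / ([Co³⁺]^2); log Q = 0.302.
E = E° − (0.0592/n) log Q = +1.44 − (0.0592/2)(0.302) = +1.431 V.

+1.431 V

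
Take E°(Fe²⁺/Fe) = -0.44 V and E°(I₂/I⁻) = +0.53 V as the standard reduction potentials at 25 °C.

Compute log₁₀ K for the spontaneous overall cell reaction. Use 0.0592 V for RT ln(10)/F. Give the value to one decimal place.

32.8

Cathode: I₂/I⁻; anode: Fe²⁺/Fe. E°cell = +0.97 V, n = 2.
log K = nE°cell / 0.0592 = (2)(+0.97) / 0.0592 = 32.8.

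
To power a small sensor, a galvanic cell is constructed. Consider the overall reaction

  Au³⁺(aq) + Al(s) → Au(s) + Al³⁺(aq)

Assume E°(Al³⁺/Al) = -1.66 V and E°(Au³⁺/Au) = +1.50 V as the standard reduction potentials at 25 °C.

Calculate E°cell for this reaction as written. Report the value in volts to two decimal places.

The Au³⁺/Au couple has the higher reduction potential, so it is the cathode; Al³⁺/Al is oxidised at the anode.
E°cell = E°(cathode) − E°(anode) = (+1.50) − (-1.66) = +3.16 V.

+3.16 V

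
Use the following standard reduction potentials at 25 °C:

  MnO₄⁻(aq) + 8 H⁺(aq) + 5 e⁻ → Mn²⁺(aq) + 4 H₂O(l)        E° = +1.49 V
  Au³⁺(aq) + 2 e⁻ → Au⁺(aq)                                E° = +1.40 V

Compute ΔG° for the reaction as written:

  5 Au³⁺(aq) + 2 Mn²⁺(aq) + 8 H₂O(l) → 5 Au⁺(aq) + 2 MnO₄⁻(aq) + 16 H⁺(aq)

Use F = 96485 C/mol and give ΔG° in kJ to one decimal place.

+86.8 kJ

As written, Au³⁺/Au⁺ is reduced (cathode) and MnO₄⁻/Mn²⁺ is oxidised (anode), so E°cell = (+1.40) − (+1.49) = -0.09 V.
Balancing electrons gives n = 10.
ΔG° = −nFE° = −(10)(96485)(-0.09) = 86,836 J = +86.8 kJ.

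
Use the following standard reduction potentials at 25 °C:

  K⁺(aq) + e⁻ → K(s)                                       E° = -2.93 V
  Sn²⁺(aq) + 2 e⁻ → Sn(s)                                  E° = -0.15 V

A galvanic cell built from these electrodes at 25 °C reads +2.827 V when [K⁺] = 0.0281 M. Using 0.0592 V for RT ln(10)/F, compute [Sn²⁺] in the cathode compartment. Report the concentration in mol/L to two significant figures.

Sn²⁺/Sn is the cathode, K⁺/K the anode: E°cell = +2.78 V, n = 2.
Overall reaction: Sn²⁺(aq) + 2 K(s) → Sn(s) + 2 K⁺(aq); Q = [K⁺]^2/[Sn²⁺]^1.
From E = E° − (0.0592/n) log Q: log Q = (E° − E)·n/0.0592 = (+2.78 − (+2.827))·2/0.0592 = -1.5878.
So 1·log[Sn²⁺] = 2·log(0.0281) − log Q = -3.1026 − (-1.5878) = -1.5148; [Sn²⁺] = 10^(-1.5148) ≈ 0.031 M.

0.031 M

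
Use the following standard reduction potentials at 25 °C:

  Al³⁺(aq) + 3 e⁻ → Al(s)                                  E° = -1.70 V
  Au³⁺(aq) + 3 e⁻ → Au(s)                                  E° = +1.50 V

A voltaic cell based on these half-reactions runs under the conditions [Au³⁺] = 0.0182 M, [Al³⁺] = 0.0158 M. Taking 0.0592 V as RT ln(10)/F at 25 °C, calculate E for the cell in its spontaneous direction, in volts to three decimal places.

+3.201 V

Au³⁺/Au is the cathode (higher E°), Al³⁺/Al the anode: E°cell = +1.50 − (-1.70) = +3.20 V, n = 3.
Overall: Au³⁺(aq) + Al(s) → Au(s) + Al³⁺(aq)
Q = [Al³⁺] / ([Au³⁺]); log Q = -0.061.
E = E° − (0.0592/n) log Q = +3.20 − (0.0592/3)(-0.061) = +3.201 V.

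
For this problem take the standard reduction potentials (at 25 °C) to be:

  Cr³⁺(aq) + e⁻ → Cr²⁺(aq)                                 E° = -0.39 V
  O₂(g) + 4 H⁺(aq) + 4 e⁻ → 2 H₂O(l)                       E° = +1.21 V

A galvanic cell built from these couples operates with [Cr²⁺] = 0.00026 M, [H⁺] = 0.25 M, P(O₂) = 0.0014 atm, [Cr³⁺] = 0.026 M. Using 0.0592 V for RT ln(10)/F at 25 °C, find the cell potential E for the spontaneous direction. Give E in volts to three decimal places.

O₂/H₂O is the cathode (higher E°), Cr³⁺/Cr²⁺ the anode: E°cell = +1.21 − (-0.39) = +1.60 V, n = 4.
Overall: O₂(g) + 4 H⁺(aq) + 4 Cr²⁺(aq) → 2 H₂O(l) + 4 Cr³⁺(aq)
Q = [Cr³⁺]^4 / (P(O₂)·[H⁺]^4·[Cr²⁺]^4); log Q = 13.262.
E = E° − (0.0592/n) log Q = +1.60 − (0.0592/4)(13.262) = +1.404 V.

+1.404 V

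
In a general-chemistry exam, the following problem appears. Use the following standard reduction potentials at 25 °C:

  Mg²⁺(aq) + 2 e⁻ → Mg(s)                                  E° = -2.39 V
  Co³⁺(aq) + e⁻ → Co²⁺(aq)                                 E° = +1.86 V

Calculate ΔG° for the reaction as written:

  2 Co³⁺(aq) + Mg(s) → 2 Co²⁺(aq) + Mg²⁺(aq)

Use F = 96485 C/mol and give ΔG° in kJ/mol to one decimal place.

-820.1 kJ/mol

As written, Co³⁺/Co²⁺ is reduced (cathode) and Mg²⁺/Mg is oxidised (anode), so E°cell = (+1.86) − (-2.39) = +4.25 V.
Balancing electrons gives n = 2.
ΔG° = −nFE° = −(2)(96485)(+4.25) = -820,122 J = -820.1 kJ/mol.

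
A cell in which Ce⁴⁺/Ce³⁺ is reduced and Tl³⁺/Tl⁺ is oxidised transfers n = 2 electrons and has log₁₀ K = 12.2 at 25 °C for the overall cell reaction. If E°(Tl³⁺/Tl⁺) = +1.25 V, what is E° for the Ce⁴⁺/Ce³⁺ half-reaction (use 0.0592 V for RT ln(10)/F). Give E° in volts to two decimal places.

E°cell = (0.0592/n)·log K = (0.0592/2)(12.2) = +0.361 V.
Since Ce⁴⁺/Ce³⁺ is the cathode and Tl³⁺/Tl⁺ the anode, E°cell = E°(Ce⁴⁺/Ce³⁺) − E°(Tl³⁺/Tl⁺).
So E°(Ce⁴⁺/Ce³⁺) = E°cell + E°(Tl³⁺/Tl⁺) = +0.361 + (+1.25) = +1.61 V.

+1.61 V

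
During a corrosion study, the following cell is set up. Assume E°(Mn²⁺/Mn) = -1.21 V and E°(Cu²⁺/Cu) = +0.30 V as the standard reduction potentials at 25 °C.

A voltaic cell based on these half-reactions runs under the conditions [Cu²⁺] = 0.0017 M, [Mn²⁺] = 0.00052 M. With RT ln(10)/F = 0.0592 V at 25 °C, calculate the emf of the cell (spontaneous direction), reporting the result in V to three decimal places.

Cu²⁺/Cu is the cathode (higher E°), Mn²⁺/Mn the anode: E°cell = +0.30 − (-1.21) = +1.51 V, n = 2.
Overall: Cu²⁺(aq) + Mn(s) → Cu(s) + Mn²⁺(aq)
Q = [Mn²⁺] / ([Cu²⁺]); log Q = -0.514.
E = E° − (0.0592/n) log Q = +1.51 − (0.0592/2)(-0.514) = +1.525 V.

+1.525 V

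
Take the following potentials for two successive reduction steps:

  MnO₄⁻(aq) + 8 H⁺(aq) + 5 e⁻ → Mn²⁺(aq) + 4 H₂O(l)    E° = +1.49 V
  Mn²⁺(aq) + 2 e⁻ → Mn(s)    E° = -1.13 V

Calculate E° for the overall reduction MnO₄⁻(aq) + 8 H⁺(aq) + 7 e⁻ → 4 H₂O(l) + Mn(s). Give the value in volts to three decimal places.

Standard free energies of sequential steps add: ΔG°₃ = ΔG°₁ + ΔG°₂, so n₃E°₃ = n₁E°₁ + n₂E°₂.
E°₃ = (5×+1.49 + 2×-1.13) / 7 = (+5.190) / 7 = +0.741 V.

+0.741 V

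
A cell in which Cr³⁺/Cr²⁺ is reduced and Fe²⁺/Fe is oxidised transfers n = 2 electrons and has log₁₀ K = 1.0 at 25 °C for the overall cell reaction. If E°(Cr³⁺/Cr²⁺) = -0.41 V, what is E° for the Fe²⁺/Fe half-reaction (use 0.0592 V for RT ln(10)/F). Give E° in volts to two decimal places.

-0.44 V

E°cell = (0.0592/n)·log K = (0.0592/2)(1.0) = +0.030 V.
Since Cr³⁺/Cr²⁺ is the cathode and Fe²⁺/Fe the anode, E°cell = E°(Cr³⁺/Cr²⁺) − E°(Fe²⁺/Fe).
So E°(Fe²⁺/Fe) = E°(Cr³⁺/Cr²⁺) − E°cell = (-0.41) − (+0.030) = -0.44 V.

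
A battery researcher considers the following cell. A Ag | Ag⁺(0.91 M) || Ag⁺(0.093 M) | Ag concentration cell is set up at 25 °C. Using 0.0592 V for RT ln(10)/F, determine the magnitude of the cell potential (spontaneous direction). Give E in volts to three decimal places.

For a concentration cell E°cell = 0. The 0.91 M side is the cathode (reduction is favoured where [Ag⁺] is higher).
With n = 1, E = −(0.0592/1) log([Ag⁺]ₐₙ/[Ag⁺]꜀ₐₜ) = −(0.0592/1) log(0.093/0.91) = −(0.0592/1)(-0.991) = +0.059 V.

+0.059 V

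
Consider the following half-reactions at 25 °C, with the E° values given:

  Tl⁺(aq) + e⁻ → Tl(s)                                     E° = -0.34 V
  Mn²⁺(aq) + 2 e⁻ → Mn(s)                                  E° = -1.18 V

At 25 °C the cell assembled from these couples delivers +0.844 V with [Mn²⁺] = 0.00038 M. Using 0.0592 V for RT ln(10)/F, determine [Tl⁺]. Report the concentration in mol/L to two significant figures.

Tl⁺/Tl is the cathode, Mn²⁺/Mn the anode: E°cell = +0.84 V, n = 2.
Overall reaction: 2 Tl⁺(aq) + Mn(s) → 2 Tl(s) + Mn²⁺(aq); Q = [Mn²⁺]^1/[Tl⁺]^2.
From E = E° − (0.0592/n) log Q: log Q = (E° − E)·n/0.0592 = (+0.84 − (+0.844))·2/0.0592 = -0.1351.
So 2·log[Tl⁺] = 1·log(0.00038) − log Q = -3.4202 − (-0.1351) = -3.2851; log[Tl⁺] = -3.2851 / 2 = -1.6425; [Tl⁺] = 10^(-1.6425) ≈ 0.023 M.

0.023 M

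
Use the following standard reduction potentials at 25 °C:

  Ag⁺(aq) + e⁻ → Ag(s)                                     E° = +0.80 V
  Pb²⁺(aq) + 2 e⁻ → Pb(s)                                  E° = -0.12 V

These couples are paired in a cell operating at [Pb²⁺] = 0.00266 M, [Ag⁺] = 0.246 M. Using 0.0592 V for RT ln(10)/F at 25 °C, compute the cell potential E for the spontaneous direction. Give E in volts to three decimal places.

+0.960 V

Ag⁺/Ag is the cathode (higher E°), Pb²⁺/Pb the anode: E°cell = +0.80 − (-0.12) = +0.92 V, n = 2.
Overall: 2 Ag⁺(aq) + Pb(s) → 2 Ag(s) + Pb²⁺(aq)
Q = [Pb²⁺] / ([Ag⁺]^2); log Q = -1.357.
E = E° − (0.0592/n) log Q = +0.92 − (0.0592/2)(-1.357) = +0.960 V.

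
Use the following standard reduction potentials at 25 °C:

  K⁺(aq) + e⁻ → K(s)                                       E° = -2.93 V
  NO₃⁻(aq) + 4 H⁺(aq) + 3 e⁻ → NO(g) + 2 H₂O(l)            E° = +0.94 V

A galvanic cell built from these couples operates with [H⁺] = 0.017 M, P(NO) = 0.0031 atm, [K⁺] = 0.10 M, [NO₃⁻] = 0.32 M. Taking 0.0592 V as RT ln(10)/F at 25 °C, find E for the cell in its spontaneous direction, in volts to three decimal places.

NO₃⁻/NO is the cathode (higher E°), K⁺/K the anode: E°cell = +0.94 − (-2.93) = +3.87 V, n = 3.
Overall: NO₃⁻(aq) + 4 H⁺(aq) + 3 K(s) → NO(g) + 2 H₂O(l) + 3 K⁺(aq)
Q = P(NO)·[K⁺]^3 / ([NO₃⁻]·[H⁺]^4); log Q = 2.064.
E = E° − (0.0592/n) log Q = +3.87 − (0.0592/3)(2.064) = +3.829 V.

+3.829 V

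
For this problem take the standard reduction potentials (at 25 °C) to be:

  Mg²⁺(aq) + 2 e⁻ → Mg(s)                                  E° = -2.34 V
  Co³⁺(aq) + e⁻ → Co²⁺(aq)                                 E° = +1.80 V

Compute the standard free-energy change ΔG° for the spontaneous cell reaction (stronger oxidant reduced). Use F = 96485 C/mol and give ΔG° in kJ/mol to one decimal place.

-798.9 kJ/mol

Co³⁺/Co²⁺ (E° = +1.80 V) is the cathode; Mg²⁺/Mg (E° = -2.34 V) is the anode, so E°cell = +4.14 V.
Balancing electrons gives n = 2 (lcm of 1 and 2).
ΔG° = −nFE° = −(2)(96485)(+4.14) = -798,896 J = -798.9 kJ/mol.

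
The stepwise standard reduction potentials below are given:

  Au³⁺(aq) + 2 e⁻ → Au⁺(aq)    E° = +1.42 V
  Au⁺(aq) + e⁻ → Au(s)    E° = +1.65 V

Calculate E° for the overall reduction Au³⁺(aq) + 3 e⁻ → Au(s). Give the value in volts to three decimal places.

Since ΔG° = −nFE° is additive over sequential reductions, n₃E°₃ = n₁E°₁ + n₂E°₂.
E°₃ = (2×+1.42 + 1×+1.65) / 3 = (+4.490) / 3 = +1.497 V.

+1.497 V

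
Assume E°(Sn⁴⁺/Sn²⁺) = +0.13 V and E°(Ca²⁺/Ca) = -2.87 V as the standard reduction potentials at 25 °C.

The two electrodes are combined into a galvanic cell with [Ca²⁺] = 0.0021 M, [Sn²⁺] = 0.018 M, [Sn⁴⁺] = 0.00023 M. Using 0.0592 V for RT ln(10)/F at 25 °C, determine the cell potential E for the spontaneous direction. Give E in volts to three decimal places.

Sn⁴⁺/Sn²⁺ is the cathode (higher E°), Ca²⁺/Ca the anode: E°cell = +0.13 − (-2.87) = +3.00 V, n = 2.
Overall: Sn⁴⁺(aq) + Ca(s) → Sn²⁺(aq) + Ca²⁺(aq)
Q = [Sn²⁺]·[Ca²⁺] / ([Sn⁴⁺]); log Q = -0.784.
E = E° − (0.0592/n) log Q = +3.00 − (0.0592/2)(-0.784) = +3.023 V.

+3.023 V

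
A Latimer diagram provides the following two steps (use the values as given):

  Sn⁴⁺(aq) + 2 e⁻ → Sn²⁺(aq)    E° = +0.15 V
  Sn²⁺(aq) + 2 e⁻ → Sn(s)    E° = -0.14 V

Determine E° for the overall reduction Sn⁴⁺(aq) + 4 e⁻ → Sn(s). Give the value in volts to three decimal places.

Adding the free-energy changes (−nFE°) of the two steps gives −n₃FE°₃ = −n₁FE°₁ − n₂FE°₂.
E°₃ = (2×+0.15 + 2×-0.14) / 4 = (+0.020) / 4 = +0.005 V.

+0.005 V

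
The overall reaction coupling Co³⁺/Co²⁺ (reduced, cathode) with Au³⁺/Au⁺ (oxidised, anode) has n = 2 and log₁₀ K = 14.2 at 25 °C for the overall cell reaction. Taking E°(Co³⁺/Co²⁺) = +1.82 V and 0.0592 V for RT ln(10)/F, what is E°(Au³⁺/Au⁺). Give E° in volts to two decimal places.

E°cell = (0.0592/n)·log K = (0.0592/2)(14.2) = +0.420 V.
Since Co³⁺/Co²⁺ is the cathode and Au³⁺/Au⁺ the anode, E°cell = E°(Co³⁺/Co²⁺) − E°(Au³⁺/Au⁺).
So E°(Au³⁺/Au⁺) = E°(Co³⁺/Co²⁺) − E°cell = (+1.82) − (+0.420) = +1.40 V.

+1.40 V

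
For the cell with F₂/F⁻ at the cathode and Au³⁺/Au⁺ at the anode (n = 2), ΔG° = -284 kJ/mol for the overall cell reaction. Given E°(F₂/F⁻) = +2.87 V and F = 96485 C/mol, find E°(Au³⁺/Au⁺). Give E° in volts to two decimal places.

+1.40 V

E°cell = −ΔG°/(nF) = −(-284×10³)/((2)(96485)) = +1.472 V.
Since F₂/F⁻ is the cathode and Au³⁺/Au⁺ the anode, E°cell = E°(F₂/F⁻) − E°(Au³⁺/Au⁺).
So E°(Au³⁺/Au⁺) = E°(F₂/F⁻) − E°cell = (+2.87) − (+1.472) = +1.40 V.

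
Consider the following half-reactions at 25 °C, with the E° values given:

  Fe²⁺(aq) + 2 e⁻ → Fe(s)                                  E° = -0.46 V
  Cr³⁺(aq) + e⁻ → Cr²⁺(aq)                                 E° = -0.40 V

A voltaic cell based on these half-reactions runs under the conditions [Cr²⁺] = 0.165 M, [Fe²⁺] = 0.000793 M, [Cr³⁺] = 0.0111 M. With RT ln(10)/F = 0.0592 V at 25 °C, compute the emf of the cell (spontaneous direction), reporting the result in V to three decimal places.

Cr³⁺/Cr²⁺ is the cathode (higher E°), Fe²⁺/Fe the anode: E°cell = -0.40 − (-0.46) = +0.06 V, n = 2.
Overall: 2 Cr³⁺(aq) + Fe(s) → 2 Cr²⁺(aq) + Fe²⁺(aq)
Q = [Cr²⁺]^2·[Fe²⁺] / ([Cr³⁺]^2); log Q = -0.756.
E = E° − (0.0592/n) log Q = +0.06 − (0.0592/2)(-0.756) = +0.082 V.

+0.082 V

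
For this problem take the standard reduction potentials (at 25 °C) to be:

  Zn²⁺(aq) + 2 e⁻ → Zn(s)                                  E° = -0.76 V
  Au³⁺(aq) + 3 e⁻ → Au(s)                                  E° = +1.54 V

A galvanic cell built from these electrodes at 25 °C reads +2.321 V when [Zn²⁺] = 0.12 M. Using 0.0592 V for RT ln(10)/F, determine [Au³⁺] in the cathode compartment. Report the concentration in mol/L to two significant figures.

0.48 M

Au³⁺/Au is the cathode, Zn²⁺/Zn the anode: E°cell = +2.30 V, n = 6.
Overall reaction: 2 Au³⁺(aq) + 3 Zn(s) → 2 Au(s) + 3 Zn²⁺(aq); Q = [Zn²⁺]^3/[Au³⁺]^2.
From E = E° − (0.0592/n) log Q: log Q = (E° − E)·n/0.0592 = (+2.30 − (+2.321))·6/0.0592 = -2.1284.
So 2·log[Au³⁺] = 3·log(0.12) − log Q = -2.7625 − (-2.1284) = -0.6341; log[Au³⁺] = -0.6341 / 2 = -0.3170; [Au³⁺] = 10^(-0.3170) ≈ 0.48 M.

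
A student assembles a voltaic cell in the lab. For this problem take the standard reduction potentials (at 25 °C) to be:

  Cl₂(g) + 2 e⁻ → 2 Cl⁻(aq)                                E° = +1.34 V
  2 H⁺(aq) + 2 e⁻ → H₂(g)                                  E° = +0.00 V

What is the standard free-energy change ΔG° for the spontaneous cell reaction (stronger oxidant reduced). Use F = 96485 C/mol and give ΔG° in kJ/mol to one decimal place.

-258.6 kJ/mol

Cl₂/Cl⁻ (E° = +1.34 V) is the cathode; H⁺/H₂ (E° = +0.00 V) is the anode, so E°cell = +1.34 V.
Balancing electrons gives n = 2 (lcm of 2 and 2).
ΔG° = −nFE° = −(2)(96485)(+1.34) = -258,580 J = -258.6 kJ/mol.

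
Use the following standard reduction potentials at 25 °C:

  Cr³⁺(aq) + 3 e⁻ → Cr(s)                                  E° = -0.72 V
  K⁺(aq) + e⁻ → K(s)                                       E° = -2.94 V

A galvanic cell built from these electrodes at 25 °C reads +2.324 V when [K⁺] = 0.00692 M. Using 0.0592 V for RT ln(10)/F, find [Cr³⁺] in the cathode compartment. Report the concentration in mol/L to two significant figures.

Cr³⁺/Cr is the cathode, K⁺/K the anode: E°cell = +2.22 V, n = 3.
Overall reaction: Cr³⁺(aq) + 3 K(s) → Cr(s) + 3 K⁺(aq); Q = [K⁺]^3/[Cr³⁺]^1.
From E = E° − (0.0592/n) log Q: log Q = (E° − E)·n/0.0592 = (+2.22 − (+2.324))·3/0.0592 = -5.2703.
So 1·log[Cr³⁺] = 3·log(0.00692) − log Q = -6.4797 − (-5.2703) = -1.2094; [Cr³⁺] = 10^(-1.2094) ≈ 0.062 M.

0.062 M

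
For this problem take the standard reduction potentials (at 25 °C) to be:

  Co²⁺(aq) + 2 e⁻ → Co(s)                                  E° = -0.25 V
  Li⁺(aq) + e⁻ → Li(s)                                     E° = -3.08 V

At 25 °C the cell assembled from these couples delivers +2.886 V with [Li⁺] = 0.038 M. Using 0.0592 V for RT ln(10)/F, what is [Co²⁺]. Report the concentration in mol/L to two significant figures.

0.11 M

Co²⁺/Co is the cathode, Li⁺/Li the anode: E°cell = +2.83 V, n = 2.
Overall reaction: Co²⁺(aq) + 2 Li(s) → Co(s) + 2 Li⁺(aq); Q = [Li⁺]^2/[Co²⁺]^1.
From E = E° − (0.0592/n) log Q: log Q = (E° − E)·n/0.0592 = (+2.83 − (+2.886))·2/0.0592 = -1.8919.
So 1·log[Co²⁺] = 2·log(0.038) − log Q = -2.8404 − (-1.8919) = -0.9485; [Co²⁺] = 10^(-0.9485) ≈ 0.11 M.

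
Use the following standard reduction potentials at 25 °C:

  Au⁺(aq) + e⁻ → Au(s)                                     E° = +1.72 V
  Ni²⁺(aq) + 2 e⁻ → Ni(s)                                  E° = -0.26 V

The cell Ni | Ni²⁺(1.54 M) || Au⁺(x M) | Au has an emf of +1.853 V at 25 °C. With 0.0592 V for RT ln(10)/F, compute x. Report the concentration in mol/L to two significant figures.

0.0089 M

Au⁺/Au is the cathode, Ni²⁺/Ni the anode: E°cell = +1.98 V, n = 2.
Overall reaction: 2 Au⁺(aq) + Ni(s) → 2 Au(s) + Ni²⁺(aq); Q = [Ni²⁺]^1/[Au⁺]^2.
From E = E° − (0.0592/n) log Q: log Q = (E° − E)·n/0.0592 = (+1.98 − (+1.853))·2/0.0592 = 4.2905.
So 2·log[Au⁺] = 1·log(1.54) − log Q = 0.1875 − (4.2905) = -4.1030; log[Au⁺] = -4.1030 / 2 = -2.0515; [Au⁺] = 10^(-2.0515) ≈ 0.0089 M.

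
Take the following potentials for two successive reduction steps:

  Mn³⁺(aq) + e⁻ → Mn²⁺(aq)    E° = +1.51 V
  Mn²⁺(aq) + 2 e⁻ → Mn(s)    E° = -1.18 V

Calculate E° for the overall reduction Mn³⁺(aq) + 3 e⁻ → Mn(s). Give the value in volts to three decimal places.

Since ΔG° = −nFE° is additive over sequential reductions, n₃E°₃ = n₁E°₁ + n₂E°₂.
E°₃ = (1×+1.51 + 2×-1.18) / 3 = (-0.850) / 3 = -0.283 V.
E° values themselves are not directly additive — weighting by electron count is essential.

-0.283 V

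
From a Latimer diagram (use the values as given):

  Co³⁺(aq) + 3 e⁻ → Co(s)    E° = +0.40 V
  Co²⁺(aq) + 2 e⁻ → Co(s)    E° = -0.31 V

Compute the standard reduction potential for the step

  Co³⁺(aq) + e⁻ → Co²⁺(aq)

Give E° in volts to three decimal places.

Sequential free energies add, so n₃E°₃ = n₁E°₁ + n₂E°₂.
With n₃ = 3, and the known step contributing 2×(-0.31) V, the unknown satisfies 1·E° = 3×(+0.40) − 2×(-0.31) = +1.820.
E° = +1.820 / 1 = +1.820 V.

+1.820 V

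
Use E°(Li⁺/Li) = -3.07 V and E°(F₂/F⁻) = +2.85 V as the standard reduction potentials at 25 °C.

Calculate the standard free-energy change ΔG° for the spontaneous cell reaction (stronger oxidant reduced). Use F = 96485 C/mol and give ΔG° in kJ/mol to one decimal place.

-1142.4 kJ/mol

F₂/F⁻ (E° = +2.85 V) is the cathode; Li⁺/Li (E° = -3.07 V) is the anode, so E°cell = +5.92 V.
Balancing electrons gives n = 2 (lcm of 2 and 1).
ΔG° = −nFE° = −(2)(96485)(+5.92) = -1,142,382 J = -1142.4 kJ/mol.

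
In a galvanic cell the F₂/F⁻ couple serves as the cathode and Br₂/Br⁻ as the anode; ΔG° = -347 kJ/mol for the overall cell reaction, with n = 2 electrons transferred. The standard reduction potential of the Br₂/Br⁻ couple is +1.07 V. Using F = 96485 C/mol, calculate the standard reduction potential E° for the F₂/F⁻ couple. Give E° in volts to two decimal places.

E°cell = −ΔG°/(nF) = −(-347×10³)/((2)(96485)) = +1.798 V.
Since F₂/F⁻ is the cathode and Br₂/Br⁻ the anode, E°cell = E°(F₂/F⁻) − E°(Br₂/Br⁻).
So E°(F₂/F⁻) = E°cell + E°(Br₂/Br⁻) = +1.798 + (+1.07) = +2.87 V.

+2.87 V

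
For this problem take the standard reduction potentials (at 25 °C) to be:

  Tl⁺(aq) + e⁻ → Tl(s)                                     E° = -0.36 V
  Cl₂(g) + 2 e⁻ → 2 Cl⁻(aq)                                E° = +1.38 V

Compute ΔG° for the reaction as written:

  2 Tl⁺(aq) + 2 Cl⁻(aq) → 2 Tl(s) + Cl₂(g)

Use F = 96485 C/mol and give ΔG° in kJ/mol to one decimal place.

+335.8 kJ/mol

As written, Tl⁺/Tl is reduced (cathode) and Cl₂/Cl⁻ is oxidised (anode), so E°cell = (-0.36) − (+1.38) = -1.74 V.
Balancing electrons gives n = 2.
ΔG° = −nFE° = −(2)(96485)(-1.74) = 335,768 J = +335.8 kJ/mol.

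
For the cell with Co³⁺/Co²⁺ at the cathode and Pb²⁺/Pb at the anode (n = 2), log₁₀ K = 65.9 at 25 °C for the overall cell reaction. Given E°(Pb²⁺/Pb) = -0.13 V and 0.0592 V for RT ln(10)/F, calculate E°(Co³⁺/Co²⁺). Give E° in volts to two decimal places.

+1.82 V

E°cell = (0.0592/n)·log K = (0.0592/2)(65.9) = +1.951 V.
Since Co³⁺/Co²⁺ is the cathode and Pb²⁺/Pb the anode, E°cell = E°(Co³⁺/Co²⁺) − E°(Pb²⁺/Pb).
So E°(Co³⁺/Co²⁺) = E°cell + E°(Pb²⁺/Pb) = +1.951 + (-0.13) = +1.82 V.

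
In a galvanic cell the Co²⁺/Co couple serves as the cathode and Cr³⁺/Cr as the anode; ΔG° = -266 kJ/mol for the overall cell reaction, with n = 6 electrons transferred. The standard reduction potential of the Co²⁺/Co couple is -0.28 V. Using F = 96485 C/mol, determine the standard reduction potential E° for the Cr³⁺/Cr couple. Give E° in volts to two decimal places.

-0.74 V

E°cell = −ΔG°/(nF) = −(-266×10³)/((6)(96485)) = +0.459 V.
Since Co²⁺/Co is the cathode and Cr³⁺/Cr the anode, E°cell = E°(Co²⁺/Co) − E°(Cr³⁺/Cr).
So E°(Cr³⁺/Cr) = E°(Co²⁺/Co) − E°cell = (-0.28) − (+0.459) = -0.74 V.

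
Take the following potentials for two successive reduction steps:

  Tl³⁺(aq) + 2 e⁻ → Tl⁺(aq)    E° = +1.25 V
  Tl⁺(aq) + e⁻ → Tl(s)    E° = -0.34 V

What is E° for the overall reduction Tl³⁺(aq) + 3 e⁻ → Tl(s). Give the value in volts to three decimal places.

+0.720 V

Adding the free-energy changes (−nFE°) of the two steps gives −n₃FE°₃ = −n₁FE°₁ − n₂FE°₂.
E°₃ = (2×+1.25 + 1×-0.34) / 3 = (+2.160) / 3 = +0.720 V.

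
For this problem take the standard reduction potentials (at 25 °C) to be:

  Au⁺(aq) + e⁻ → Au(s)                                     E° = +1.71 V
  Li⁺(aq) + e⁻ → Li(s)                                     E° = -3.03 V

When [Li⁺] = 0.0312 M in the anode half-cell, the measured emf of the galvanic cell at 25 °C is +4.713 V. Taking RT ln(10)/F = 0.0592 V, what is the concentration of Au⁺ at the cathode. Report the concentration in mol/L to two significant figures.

0.011 M

Au⁺/Au is the cathode, Li⁺/Li the anode: E°cell = +4.74 V, n = 1.
Overall reaction: Au⁺(aq) + Li(s) → Au(s) + Li⁺(aq); Q = [Li⁺]^1/[Au⁺]^1.
From E = E° − (0.0592/n) log Q: log Q = (E° − E)·n/0.0592 = (+4.74 − (+4.713))·1/0.0592 = 0.4561.
So 1·log[Au⁺] = 1·log(0.0312) − log Q = -1.5058 − (0.4561) = -1.9619; [Au⁺] = 10^(-1.9619) ≈ 0.011 M.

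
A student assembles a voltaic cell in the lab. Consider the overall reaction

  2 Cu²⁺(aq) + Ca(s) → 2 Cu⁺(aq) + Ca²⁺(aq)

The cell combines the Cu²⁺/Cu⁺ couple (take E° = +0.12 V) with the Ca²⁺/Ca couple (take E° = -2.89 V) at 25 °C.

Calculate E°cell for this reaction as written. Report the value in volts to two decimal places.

The Cu²⁺/Cu⁺ couple has the higher reduction potential, so it is the cathode; Ca²⁺/Ca is oxidised at the anode.
E°cell = E°(cathode) − E°(anode) = (+0.12) − (-2.89) = +3.01 V.

+3.01 V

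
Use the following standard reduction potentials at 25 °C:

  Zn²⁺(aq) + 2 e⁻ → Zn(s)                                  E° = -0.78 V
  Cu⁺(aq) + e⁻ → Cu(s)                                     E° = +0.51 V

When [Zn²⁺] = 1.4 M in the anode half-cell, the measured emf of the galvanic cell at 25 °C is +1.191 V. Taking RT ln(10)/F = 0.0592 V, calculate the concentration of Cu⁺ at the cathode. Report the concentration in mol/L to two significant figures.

Cu⁺/Cu is the cathode, Zn²⁺/Zn the anode: E°cell = +1.29 V, n = 2.
Overall reaction: 2 Cu⁺(aq) + Zn(s) → 2 Cu(s) + Zn²⁺(aq); Q = [Zn²⁺]^1/[Cu⁺]^2.
From E = E° − (0.0592/n) log Q: log Q = (E° − E)·n/0.0592 = (+1.29 − (+1.191))·2/0.0592 = 3.3446.
So 2·log[Cu⁺] = 1·log(1.4) − log Q = 0.1461 − (3.3446) = -3.1985; log[Cu⁺] = -3.1985 / 2 = -1.5993; [Cu⁺] = 10^(-1.5993) ≈ 0.025 M.

0.025 M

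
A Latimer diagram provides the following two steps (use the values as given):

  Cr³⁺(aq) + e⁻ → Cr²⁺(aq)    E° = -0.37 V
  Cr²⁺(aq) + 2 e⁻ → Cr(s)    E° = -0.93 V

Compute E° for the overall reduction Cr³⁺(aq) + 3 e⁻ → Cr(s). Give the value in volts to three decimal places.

-0.743 V

Since ΔG° = −nFE° is additive over sequential reductions, n₃E°₃ = n₁E°₁ + n₂E°₂.
E°₃ = (1×-0.37 + 2×-0.93) / 3 = (-2.230) / 3 = -0.743 V.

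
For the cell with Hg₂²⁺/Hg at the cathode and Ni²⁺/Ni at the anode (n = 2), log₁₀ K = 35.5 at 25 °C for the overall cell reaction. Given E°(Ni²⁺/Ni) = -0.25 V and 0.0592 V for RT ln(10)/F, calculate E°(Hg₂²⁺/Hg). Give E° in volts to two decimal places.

E°cell = (0.0592/n)·log K = (0.0592/2)(35.5) = +1.051 V.
Since Hg₂²⁺/Hg is the cathode and Ni²⁺/Ni the anode, E°cell = E°(Hg₂²⁺/Hg) − E°(Ni²⁺/Ni).
So E°(Hg₂²⁺/Hg) = E°cell + E°(Ni²⁺/Ni) = +1.051 + (-0.25) = +0.80 V.

+0.80 V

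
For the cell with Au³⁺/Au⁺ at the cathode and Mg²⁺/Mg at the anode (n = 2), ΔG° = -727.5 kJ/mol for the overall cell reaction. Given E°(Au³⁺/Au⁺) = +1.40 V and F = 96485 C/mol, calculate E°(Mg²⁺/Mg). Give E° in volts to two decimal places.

-2.37 V

E°cell = −ΔG°/(nF) = −(-727.5×10³)/((2)(96485)) = +3.770 V.
Since Au³⁺/Au⁺ is the cathode and Mg²⁺/Mg the anode, E°cell = E°(Au³⁺/Au⁺) − E°(Mg²⁺/Mg).
So E°(Mg²⁺/Mg) = E°(Au³⁺/Au⁺) − E°cell = (+1.40) − (+3.770) = -2.37 V.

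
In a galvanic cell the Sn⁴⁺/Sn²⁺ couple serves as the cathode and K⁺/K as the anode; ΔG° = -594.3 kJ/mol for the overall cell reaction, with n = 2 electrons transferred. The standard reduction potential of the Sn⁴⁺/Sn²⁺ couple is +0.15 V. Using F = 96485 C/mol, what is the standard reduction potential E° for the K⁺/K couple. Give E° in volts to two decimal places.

-2.93 V

E°cell = −ΔG°/(nF) = −(-594.3×10³)/((2)(96485)) = +3.080 V.
Since Sn⁴⁺/Sn²⁺ is the cathode and K⁺/K the anode, E°cell = E°(Sn⁴⁺/Sn²⁺) − E°(K⁺/K).
So E°(K⁺/K) = E°(Sn⁴⁺/Sn²⁺) − E°cell = (+0.15) − (+3.080) = -2.93 V.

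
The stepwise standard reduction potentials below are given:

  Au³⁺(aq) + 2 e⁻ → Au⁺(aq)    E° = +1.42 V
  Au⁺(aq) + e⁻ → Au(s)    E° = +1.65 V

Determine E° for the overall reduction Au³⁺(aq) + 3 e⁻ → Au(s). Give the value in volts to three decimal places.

Since ΔG° = −nFE° is additive over sequential reductions, n₃E°₃ = n₁E°₁ + n₂E°₂.
E°₃ = (2×+1.42 + 1×+1.65) / 3 = (+4.490) / 3 = +1.497 V.

+1.497 V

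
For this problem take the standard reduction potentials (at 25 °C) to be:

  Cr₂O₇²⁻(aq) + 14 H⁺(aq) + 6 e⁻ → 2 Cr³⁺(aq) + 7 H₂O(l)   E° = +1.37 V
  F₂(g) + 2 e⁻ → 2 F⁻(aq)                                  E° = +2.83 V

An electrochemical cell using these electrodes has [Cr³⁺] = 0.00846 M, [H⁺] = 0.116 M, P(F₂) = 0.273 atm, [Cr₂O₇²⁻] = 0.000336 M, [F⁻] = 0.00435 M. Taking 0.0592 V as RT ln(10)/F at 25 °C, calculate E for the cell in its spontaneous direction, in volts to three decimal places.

+1.706 V

F₂/F⁻ is the cathode (higher E°), Cr₂O₇²⁻/Cr³⁺ the anode: E°cell = +2.83 − (+1.37) = +1.46 V, n = 6.
Overall: 3 F₂(g) + 2 Cr³⁺(aq) + 7 H₂O(l) → 6 F⁻(aq) + Cr₂O₇²⁻(aq) + 14 H⁺(aq)
Q = [F⁻]^6·[Cr₂O₇²⁻]·[H⁺]^14 / (P(F₂)^3·[Cr³⁺]^2); log Q = -24.904.
E = E° − (0.0592/n) log Q = +1.46 − (0.0592/6)(-24.904) = +1.706 V.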